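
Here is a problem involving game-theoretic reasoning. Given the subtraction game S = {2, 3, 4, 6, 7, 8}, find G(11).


The subtraction set is S = {2, 3, 4, 6, 7, 8}.
G(k) = mex{ G(k - s) : s in S, s <= k }. We compute iteratively: G(0) = 0.
G(1) = mex({}) = 0
G(2) = mex({0}) = 1
G(3) = mex({0}) = 1
G(4) = mex({0, 1}) = 2
G(5) = mex({0, 1}) = 2
G(6) = mex({0, 1, 2}) = 3
G(7) = mex({0, 1, 2}) = 3
G(8) = mex({0, 1, 2, 3}) = 4
G(9) = mex({0, 1, 2, 3}) = 4
G(10) = mex({1, 2, 3, 4}) = 0
G(11) = mex({1, 2, 3, 4}) = 0
Therefore G(11) = 0.

0


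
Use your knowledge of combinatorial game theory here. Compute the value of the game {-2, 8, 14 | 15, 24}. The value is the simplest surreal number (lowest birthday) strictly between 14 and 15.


Left options: {-2, 8, 14}, max = 14
Right options: {15, 24}, min = 15
All options are numbers and max(Left) < min(Right), so by the simplicity theorem the value is the simplest (earliest-born) number strictly between 14 and 15.
No integer lies strictly between 14 and 15, so the value is the dyadic rational m/2^k in the interval with the smallest k (then m odd); search k = 1, 2, ...:
Denominator 2: 29/2 lies strictly between 14 and 15 -- found.
The simplest number in the interval is 29/2.
Game value = 29/2

29/2


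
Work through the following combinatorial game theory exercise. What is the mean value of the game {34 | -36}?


Game = {34 | -36}, a switch {a | b} with numbers a > b.
Its thermograph has left wall a - t and right wall b + t, which meet at t = (a - b)/2, where both equal (a + b)/2. So the mast (mean value) is at (a + b)/2.
Mean = (34 + (-36))/2 = -2/2 = -1

-1


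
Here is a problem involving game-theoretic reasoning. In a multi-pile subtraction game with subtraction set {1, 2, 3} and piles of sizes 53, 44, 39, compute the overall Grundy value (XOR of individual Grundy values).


Subtraction set: {1, 2, 3}
For this subtraction set, G(n) = n mod 4 (period = max + 1 = 4).
Pile 1 (size 53): G(53) = 53 mod 4 = 1
Pile 2 (size 44): G(44) = 44 mod 4 = 0
Pile 3 (size 39): G(39) = 39 mod 4 = 3
Total Grundy value = XOR of all: 1 XOR 0 XOR 3 = 2

2


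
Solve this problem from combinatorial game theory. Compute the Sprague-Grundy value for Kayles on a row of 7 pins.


Kayles: a move removes 1 or 2 adjacent pins from a contiguous row.
Removing pins from a row of k leaves two independent rows (a, b) with a + b = k - 1 (one pin) or a + b = k - 2 (two pins); an end removal gives a = 0.
By Sprague-Grundy, G(k) = mex{ G(a) XOR G(b) } over all these splits. G(0) = 0.
G(1): splits (0,0):0^0=0 -> mex({0}) = 1
G(2): splits (0,1):0^1=1 (0,0):0^0=0 -> mex({0, 1}) = 2
G(3): splits (0,2):0^2=2 (1,1):1^1=0 (0,1):0^1=1 -> mex({0, 1, 2}) = 3
G(4): splits (0,3):0^3=3 (1,2):1^2=3 (0,2):0^2=2 (1,1):1^1=0 -> mex({0, 2, 3}) = 1
G(5): splits (0,4):0^1=1 (1,3):1^3=2 (2,2):2^2=0 (0,3):0^3=3 (1,2):1^2=3 -> mex({0, 1, 2, 3}) = 4
G(6) = mex({0, 1, 2, 4}) = 3
G(7) = mex({0, 1, 3, 4, 5}) = 2
Therefore G(7) = 2.

2


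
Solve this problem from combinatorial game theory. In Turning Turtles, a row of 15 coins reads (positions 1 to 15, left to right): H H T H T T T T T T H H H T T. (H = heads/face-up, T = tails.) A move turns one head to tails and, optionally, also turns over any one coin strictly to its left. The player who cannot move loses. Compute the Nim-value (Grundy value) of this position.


Coins: H H T H T T T T T T H H H T T
Key fact: a single head at position k behaves exactly like a Nim heap of size k (turning it to T and optionally flipping a coin at j < k corresponds to moving the heap from k to j, or to 0), and heads combine as a disjunctive sum (two heads at the same place would cancel, matching j XOR j = 0). So the Nim-value is the XOR of the 1-indexed positions of the heads.
Face-up positions (1-indexed): [1, 2, 4, 11, 12, 13]
XOR 0 with 1: 0 XOR 1 = 1
XOR 1 with 2: 1 XOR 2 = 3
XOR 3 with 4: 3 XOR 4 = 7
XOR 7 with 11: 7 XOR 11 = 12
XOR 12 with 12: 12 XOR 12 = 0
XOR 0 with 13: 0 XOR 13 = 13
Nim-value = 13

13


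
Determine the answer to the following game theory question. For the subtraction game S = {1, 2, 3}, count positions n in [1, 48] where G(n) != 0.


Subtraction set S = {1, 2, 3}, so G(n) = n mod 4.
G(n) = 0 when n is a multiple of 4.
Multiples of 4 in [1, 48]: 12
N-positions (nonzero Grundy) = 48 - 12 = 36

36


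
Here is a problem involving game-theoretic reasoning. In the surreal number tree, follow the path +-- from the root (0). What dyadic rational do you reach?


Sign expansion: +--
Rule: track bounds (lo, hi), initially (-inf, +inf). On '+', the current value becomes lo and we move to the simplest number in (value, hi): value + 1 if hi = +inf, otherwise the midpoint (value + hi)/2. On '-', the current value becomes hi and we move to value - 1 if lo = -inf, otherwise the midpoint (lo + value)/2.
Start at 0.
Step 1: sign = +, move right. Bounds: (0, +inf). Value = 1
Step 2: sign = -, move left. Bounds: (0, 1). Value = 1/2
Step 3: sign = -, move left. Bounds: (0, 1/2). Value = 1/4
The surreal number with sign expansion +-- is 1/4.

1/4


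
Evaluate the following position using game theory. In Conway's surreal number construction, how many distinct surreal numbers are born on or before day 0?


Day 0: {|} = 0 is born. Count = 1.
Day n: the number of surreal numbers born by day n is 2^(n+1) - 1.
By day 0: 2^1 - 1 = 1
By day 0: 1 surreal numbers.

1


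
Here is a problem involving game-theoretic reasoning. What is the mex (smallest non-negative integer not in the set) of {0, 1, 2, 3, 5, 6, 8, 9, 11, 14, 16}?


Set = {0, 1, 2, 3, 5, 6, 8, 9, 11, 14, 16}
0 is in the set.
1 is in the set.
2 is in the set.
3 is in the set.
4 is NOT in the set. This is the mex.
mex = 4

4


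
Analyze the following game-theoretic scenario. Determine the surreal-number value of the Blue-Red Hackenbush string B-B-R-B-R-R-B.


Edges (from ground): B-B-R-B-R-R-B
By Berlekamp's sign-expansion rule, a Blue-Red Hackenbush stalk has the value of the surreal number whose sign sequence is the edge sequence with B -> + and R -> -.
Sign sequence: ++-+--+
Trace the sign expansion in the surreal number tree, starting from 0:
Edge 1: B (sign +) -> bounds (0, +inf), value = 1
Edge 2: B (sign +) -> bounds (1, +inf), value = 2
Edge 3: R (sign -) -> bounds (1, 2), value = 3/2
Edge 4: B (sign +) -> bounds (3/2, 2), value = 7/4
Edge 5: R (sign -) -> bounds (3/2, 7/4), value = 13/8
Edge 6: R (sign -) -> bounds (3/2, 13/8), value = 25/16
Edge 7: B (sign +) -> bounds (25/16, 13/8), value = 51/32
Game value = 51/32

51/32


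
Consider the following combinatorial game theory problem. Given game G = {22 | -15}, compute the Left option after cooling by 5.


Original game: {22 | -15} (a switch {a | b} with a > b).
Cooling by t (for t below the temperature (a - b)/2 = 37/2) taxes each move by t: {a | b} cooled by t is {a - t | b + t}.
Cooling amount: t = 5
Cooled Left option: 22 - 5 = 17
Cooled Right option: -15 + 5 = -10
Cooled game: {17 | -10}
Left option = 17

17


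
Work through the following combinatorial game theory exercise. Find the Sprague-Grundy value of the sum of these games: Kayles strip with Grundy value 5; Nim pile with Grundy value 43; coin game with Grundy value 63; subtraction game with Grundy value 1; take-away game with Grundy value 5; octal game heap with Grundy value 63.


By the Sprague-Grundy theorem, the Grundy value of a sum of games is the XOR of individual Grundy values.
Kayles strip: Grundy value = 5. Running XOR: 0 XOR 5 = 5
Nim pile: Grundy value = 43. Running XOR: 5 XOR 43 = 46
coin game: Grundy value = 63. Running XOR: 46 XOR 63 = 17
subtraction game: Grundy value = 1. Running XOR: 17 XOR 1 = 16
take-away game: Grundy value = 5. Running XOR: 16 XOR 5 = 21
octal game heap: Grundy value = 63. Running XOR: 21 XOR 63 = 42
The combined Grundy value is 42.

42


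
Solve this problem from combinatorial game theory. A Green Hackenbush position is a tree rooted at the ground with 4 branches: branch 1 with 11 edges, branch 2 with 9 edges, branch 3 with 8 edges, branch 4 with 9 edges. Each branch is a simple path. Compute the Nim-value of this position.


The tree has 4 branches from the ground vertex.
In Green Hackenbush, the Nim-value of a simple path of length k is k.
Branch 1: length 11, Nim-value = 11
Branch 2: length 9, Nim-value = 9
Branch 3: length 8, Nim-value = 8
Branch 4: length 9, Nim-value = 9
Total Nim-value = XOR of all branch values:
0 XOR 11 = 11
11 XOR 9 = 2
2 XOR 8 = 10
10 XOR 9 = 3
Nim-value of the tree = 3

3


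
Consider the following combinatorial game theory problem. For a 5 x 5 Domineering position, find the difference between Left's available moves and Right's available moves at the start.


Board is 5 x 5 (rows x cols).
Left (vertical) placements: (rows-1) * cols = 4 * 5 = 20
Right (horizontal) placements: rows * (cols-1) = 5 * 4 = 20
Advantage = Left - Right = 20 - 20 = 0

0


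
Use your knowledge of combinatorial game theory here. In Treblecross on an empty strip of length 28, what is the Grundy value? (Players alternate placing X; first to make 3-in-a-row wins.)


Treblecross: place X on empty cells; 3-in-a-row wins.
Playing within two cells of an existing X lets the opponent win at once, so sensible play treats the cells i-2..i+2 around each X as dead. The player left with no safe cell loses, so this is a normal-play take-away game on strips of safe cells.
Placing X at cell i (0-indexed) of a strip of k safe cells leaves independent strips of sizes max(0, i-2) and max(0, k-i-3). Hence G(k) = mex{ G(max(0,i-2)) XOR G(max(0,k-i-3)) : 0 <= i < k }, with G(0) = 0.
G(1): splits (0,0):0^0=0 -> mex({0}) = 1
G(2): splits (0,0):0^0=0 -> mex({0}) = 1
G(3): splits (0,0):0^0=0 -> mex({0}) = 1
G(4): splits (0,1):0^1=1 (0,0):0^0=0 -> mex({0, 1}) = 2
G(5): splits (0,2):0^1=1 (0,1):0^1=1 (0,0):0^0=0 -> mex({0, 1}) = 2
G(6) = mex({1}) = 0
G(7) = mex({0, 1, 2}) = 3
G(8) = mex({0, 1, 2}) = 3
G(9) = mex({0, 2}) = 1
G(10) = mex({0, 2, 3}) = 1
G(11) = mex({0, 3}) = 1
G(12) = mex({1, 3}) = 0
G(13) = mex({0, 1, 2, 3}) = 4
G(14) = mex({0, 1, 2}) = 3
G(15) = mex({0, 1, 2}) = 3
G(16) = mex({0, 1, 2, 4}) = 3
G(17) = mex({0, 1, 3, 4}) = 2
G(18) = mex({0, 1, 3, 4}) = 2
G(19) = mex({0, 1, 3, 5}) = 2
G(20) = mex({0, 1, 2, 3, 5}) = 4
G(21) = mex({0, 1, 2, 3, 5}) = 4
G(22) = mex({1, 2, 6}) = 0
G(23) = mex({0, 1, 2, 3, 4, 6}) = 5
G(24) = mex({0, 1, 2, 3, 4}) = 5
G(25) = mex({0, 1, 3, 4, 7}) = 2
G(26) = mex({0, 1, 3, 4, 5, 7}) = 2
G(27) = mex({0, 1, 3, 5}) = 2
G(28) = mex({0, 1, 2, 5}) = 3
Therefore G(28) = 3.

3


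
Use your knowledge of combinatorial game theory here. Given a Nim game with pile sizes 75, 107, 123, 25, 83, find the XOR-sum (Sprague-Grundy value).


We need the XOR (exclusive or) of all pile sizes.
After XOR-ing pile 1 (size 75): 0 XOR 75 = 75
After XOR-ing pile 2 (size 107): 75 XOR 107 = 32
After XOR-ing pile 3 (size 123): 32 XOR 123 = 91
After XOR-ing pile 4 (size 25): 91 XOR 25 = 66
After XOR-ing pile 5 (size 83): 66 XOR 83 = 17
The Nim-value of this position is 17.

17


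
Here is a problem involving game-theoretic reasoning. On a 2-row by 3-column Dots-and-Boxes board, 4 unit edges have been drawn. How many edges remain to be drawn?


Grid: 2 x 3 boxes, i.e. 3 rows and 4 columns of dots.
Horizontal edges: (rows + 1) * cols = 3 * 3 = 9
Vertical edges: rows * (cols + 1) = 2 * 4 = 8
Total edges: 9 + 8 = 17
Edges drawn: 4
Remaining: 17 - 4 = 13

13


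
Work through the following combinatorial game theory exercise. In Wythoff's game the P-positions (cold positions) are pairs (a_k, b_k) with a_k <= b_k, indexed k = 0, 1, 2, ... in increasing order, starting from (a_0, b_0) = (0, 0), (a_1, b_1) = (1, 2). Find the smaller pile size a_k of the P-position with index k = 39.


By Wythoff's theorem, a_k = floor(k * phi) and b_k = floor(k * phi^2) = a_k + k, where phi = (1 + sqrt(5))/2 is the golden ratio.
phi = (1 + sqrt(5))/2 = 1.618034
k = 39
k * phi = 39 * 1.618034 = 63.103326
a_39 = floor(k * phi) = 63

63


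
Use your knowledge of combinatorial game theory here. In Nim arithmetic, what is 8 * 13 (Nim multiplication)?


Nim multiplication is bilinear over XOR: (u XOR v) * w = (u*w) XOR (v*w).
So we split each operand into its bit components and XOR the pairwise Nim products.
8 = 8 (as XOR of powers of 2).
13 = 1 + 4 + 8 (as XOR of powers of 2).
Using the standard Nim-product table on single bits:
  2*2 = 3,   2*4 = 8,   2*8 = 12,
  4*4 = 6,   4*8 = 11,  8*8 = 13,
and  1*x = x (identity), k*l = l*k (commutative).
Pairwise Nim products:
  8 * 1 = 8
  8 * 4 = 11
  8 * 8 = 13
XOR them: 8 XOR 11 XOR 13 = 14.
Result: 8 * 13 = 14 (in Nim).

14


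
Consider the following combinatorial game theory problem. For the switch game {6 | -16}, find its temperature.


The game is {6 | -16}, a switch {a | b} with numbers a > b.
Cooling {a | b} by t gives {a - t | b + t}, which stops being hot when a - t = b + t, i.e. at t = (a - b)/2. So the temperature of a switch is (a - b)/2.
Temperature = (Left option - Right option) / 2
= (6 - (-16)) / 2
= 22 / 2
= 11

11


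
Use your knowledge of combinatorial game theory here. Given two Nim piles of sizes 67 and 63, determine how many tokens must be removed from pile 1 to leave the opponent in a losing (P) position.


Piles: 67 and 63
Current XOR: 67 XOR 63 = 124 (non-zero, so this is an N-position).
To make the XOR zero, we need to find a move that balances the piles.
For pile 1 (size 67): target = 67 XOR 124 = 63
We reduce pile 1 from 67 to 63.
Tokens removed: 67 - 63 = 4
Verification: 63 XOR 63 = 0

4


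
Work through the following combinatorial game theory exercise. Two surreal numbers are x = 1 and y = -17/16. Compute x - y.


x = 1, y = -17/16
Converting to common denominator: 16
x = 16/16, y = -17/16
x - y = 1 - -17/16 = 33/16

33/16


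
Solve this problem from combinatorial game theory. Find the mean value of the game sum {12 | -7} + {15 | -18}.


G1 = {12 | -7}, G2 = {15 | -18}
Each is a switch {a | b} with numbers a > b; its mean value is (a + b)/2, and mean value is additive over game sums: m(G1 + G2) = m(G1) + m(G2).
Mean of G1 = (12 + (-7))/2 = 5/2 = 5/2
Mean of G2 = (15 + (-18))/2 = -3/2 = -3/2
Mean of G1 + G2 = 5/2 + -3/2 = 1

1


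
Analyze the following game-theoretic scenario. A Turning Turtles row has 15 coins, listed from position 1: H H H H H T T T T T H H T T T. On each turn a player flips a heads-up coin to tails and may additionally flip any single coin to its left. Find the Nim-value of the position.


Coins: H H H H H T T T T T H H T T T
Key fact: a single head at position k behaves exactly like a Nim heap of size k (turning it to T and optionally flipping a coin at j < k corresponds to moving the heap from k to j, or to 0), and heads combine as a disjunctive sum (two heads at the same place would cancel, matching j XOR j = 0). So the Nim-value is the XOR of the 1-indexed positions of the heads.
Face-up positions (1-indexed): [1, 2, 3, 4, 5, 11, 12]
XOR 0 with 1: 0 XOR 1 = 1
XOR 1 with 2: 1 XOR 2 = 3
XOR 3 with 3: 3 XOR 3 = 0
XOR 0 with 4: 0 XOR 4 = 4
XOR 4 with 5: 4 XOR 5 = 1
XOR 1 with 11: 1 XOR 11 = 10
XOR 10 with 12: 10 XOR 12 = 6
Nim-value = 6

6


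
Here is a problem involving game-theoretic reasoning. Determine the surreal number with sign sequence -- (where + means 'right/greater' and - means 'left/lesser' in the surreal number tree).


Sign expansion: --
Rule: track bounds (lo, hi), initially (-inf, +inf). On '+', the current value becomes lo and we move to the simplest number in (value, hi): value + 1 if hi = +inf, otherwise the midpoint (value + hi)/2. On '-', the current value becomes hi and we move to value - 1 if lo = -inf, otherwise the midpoint (lo + value)/2.
Start at 0.
Step 1: sign = -, move left. Bounds: (-inf, 0). Value = -1
Step 2: sign = -, move left. Bounds: (-inf, -1). Value = -2
The surreal number with sign expansion -- is -2.

-2


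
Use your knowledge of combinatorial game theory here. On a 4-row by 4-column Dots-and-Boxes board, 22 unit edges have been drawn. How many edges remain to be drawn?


Grid: 4 x 4 boxes, i.e. 5 rows and 5 columns of dots.
Horizontal edges: (rows + 1) * cols = 5 * 4 = 20
Vertical edges: rows * (cols + 1) = 4 * 5 = 20
Total edges: 20 + 20 = 40
Edges drawn: 22
Remaining: 40 - 22 = 18

18


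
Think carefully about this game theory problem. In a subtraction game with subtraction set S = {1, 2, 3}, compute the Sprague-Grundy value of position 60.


The subtraction set is S = {1, 2, 3}.
G(k) = mex{ G(k - s) : s in S, s <= k }. We compute iteratively: G(0) = 0.
G(1) = mex({0}) = 1
G(2) = mex({0, 1}) = 2
G(3) = mex({0, 1, 2}) = 3
G(4) = mex({1, 2, 3}) = 0
G(5) = mex({0, 2, 3}) = 1
G(6) = mex({0, 1, 3}) = 2
Observe that G(4)..G(6) = 0, 1, 2 repeats G(0)..G(2) = 0, 1, 2.
For k >= max(S) = 3, G(k) is determined by the previous 3 values G(k-3)..G(k-1); a window of 3 consecutive values has recurred shifted by 4, so by induction G(k + 4) = G(k) for all k >= 0: the sequence is periodic from the start with period 4.
One period: G(0..3) = 0, 1, 2, 3.
60 mod 4 = 0, so G(60) = G(0) = 0.

0


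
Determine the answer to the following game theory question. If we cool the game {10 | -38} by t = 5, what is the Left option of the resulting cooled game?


Original game: {10 | -38} (a switch {a | b} with a > b).
Cooling by t (for t below the temperature (a - b)/2 = 24) taxes each move by t: {a | b} cooled by t is {a - t | b + t}.
Cooling amount: t = 5
Cooled Left option: 10 - 5 = 5
Cooled Right option: -38 + 5 = -33
Cooled game: {5 | -33}
Left option = 5

5


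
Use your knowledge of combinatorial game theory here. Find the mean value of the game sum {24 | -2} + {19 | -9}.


G1 = {24 | -2}, G2 = {19 | -9}
Each is a switch {a | b} with numbers a > b; its mean value is (a + b)/2, and mean value is additive over game sums: m(G1 + G2) = m(G1) + m(G2).
Mean of G1 = (24 + (-2))/2 = 22/2 = 11
Mean of G2 = (19 + (-9))/2 = 10/2 = 5
Mean of G1 + G2 = 11 + 5 = 16

16


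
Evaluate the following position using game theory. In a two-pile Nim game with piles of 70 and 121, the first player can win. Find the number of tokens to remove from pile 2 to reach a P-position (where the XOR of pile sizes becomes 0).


Piles: 70 and 121
Current XOR: 70 XOR 121 = 63 (non-zero, so this is an N-position).
To make the XOR zero, we need to find a move that balances the piles.
For pile 2 (size 121): target = 121 XOR 63 = 70
We reduce pile 2 from 121 to 70.
Tokens removed: 121 - 70 = 51
Verification: 70 XOR 70 = 0

51


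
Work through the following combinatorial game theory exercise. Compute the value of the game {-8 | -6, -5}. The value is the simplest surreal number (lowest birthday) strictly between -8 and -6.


Left options: {-8}, max = -8
Right options: {-6, -5}, min = -6
All options are numbers and max(Left) < min(Right), so by the simplicity theorem the value is the simplest (earliest-born) number strictly between -8 and -6.
The only integer strictly between -8 and -6 is -7.
No non-integer in the interval can be simpler: if x is a non-integer in the interval, then floor(x) or ceil(x) also lies in the interval (the interval contains an integer), and both are proper prefixes of x's sign expansion, i.e. born earlier. So the game value is -7.
Game value = -7

-7


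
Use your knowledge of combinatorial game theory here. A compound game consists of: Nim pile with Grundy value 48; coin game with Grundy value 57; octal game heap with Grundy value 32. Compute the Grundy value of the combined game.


By the Sprague-Grundy theorem, the Grundy value of a sum of games is the XOR of individual Grundy values.
Nim pile: Grundy value = 48. Running XOR: 0 XOR 48 = 48
coin game: Grundy value = 57. Running XOR: 48 XOR 57 = 9
octal game heap: Grundy value = 32. Running XOR: 9 XOR 32 = 41
The combined Grundy value is 41.

41


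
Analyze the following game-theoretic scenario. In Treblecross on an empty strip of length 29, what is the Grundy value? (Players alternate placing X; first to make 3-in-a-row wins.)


Treblecross: place X on empty cells; 3-in-a-row wins.
Playing within two cells of an existing X lets the opponent win at once, so sensible play treats the cells i-2..i+2 around each X as dead. The player left with no safe cell loses, so this is a normal-play take-away game on strips of safe cells.
Placing X at cell i (0-indexed) of a strip of k safe cells leaves independent strips of sizes max(0, i-2) and max(0, k-i-3). Hence G(k) = mex{ G(max(0,i-2)) XOR G(max(0,k-i-3)) : 0 <= i < k }, with G(0) = 0.
G(1): splits (0,0):0^0=0 -> mex({0}) = 1
G(2): splits (0,0):0^0=0 -> mex({0}) = 1
G(3): splits (0,0):0^0=0 -> mex({0}) = 1
G(4): splits (0,1):0^1=1 (0,0):0^0=0 -> mex({0, 1}) = 2
G(5): splits (0,2):0^1=1 (0,1):0^1=1 (0,0):0^0=0 -> mex({0, 1}) = 2
G(6) = mex({1}) = 0
G(7) = mex({0, 1, 2}) = 3
G(8) = mex({0, 1, 2}) = 3
G(9) = mex({0, 2}) = 1
G(10) = mex({0, 2, 3}) = 1
G(11) = mex({0, 3}) = 1
G(12) = mex({1, 3}) = 0
G(13) = mex({0, 1, 2, 3}) = 4
G(14) = mex({0, 1, 2}) = 3
G(15) = mex({0, 1, 2}) = 3
G(16) = mex({0, 1, 2, 4}) = 3
G(17) = mex({0, 1, 3, 4}) = 2
G(18) = mex({0, 1, 3, 4}) = 2
G(19) = mex({0, 1, 3, 5}) = 2
G(20) = mex({0, 1, 2, 3, 5}) = 4
G(21) = mex({0, 1, 2, 3, 5}) = 4
G(22) = mex({1, 2, 6}) = 0
G(23) = mex({0, 1, 2, 3, 4, 6}) = 5
G(24) = mex({0, 1, 2, 3, 4}) = 5
G(25) = mex({0, 1, 3, 4, 7}) = 2
G(26) = mex({0, 1, 3, 4, 5, 7}) = 2
G(27) = mex({0, 1, 3, 5}) = 2
G(28) = mex({0, 1, 2, 5}) = 3
G(29) = mex({0, 1, 2, 4, 5, 6}) = 3
Therefore G(29) = 3.

3


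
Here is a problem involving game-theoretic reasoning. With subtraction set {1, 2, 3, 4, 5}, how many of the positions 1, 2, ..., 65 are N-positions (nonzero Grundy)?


Subtraction set S = {1, 2, 3, 4, 5}, so G(n) = n mod 6.
G(n) = 0 when n is a multiple of 6.
Multiples of 6 in [1, 65]: 10
N-positions (nonzero Grundy) = 65 - 10 = 55

55


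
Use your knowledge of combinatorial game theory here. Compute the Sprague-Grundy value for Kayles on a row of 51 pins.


Kayles: a move removes 1 or 2 adjacent pins from a contiguous row.
Removing pins from a row of k leaves two independent rows (a, b) with a + b = k - 1 (one pin) or a + b = k - 2 (two pins); an end removal gives a = 0.
By Sprague-Grundy, G(k) = mex{ G(a) XOR G(b) } over all these splits. G(0) = 0.
G(1): splits (0,0):0^0=0 -> mex({0}) = 1
G(2): splits (0,1):0^1=1 (0,0):0^0=0 -> mex({0, 1}) = 2
G(3): splits (0,2):0^2=2 (1,1):1^1=0 (0,1):0^1=1 -> mex({0, 1, 2}) = 3
G(4): splits (0,3):0^3=3 (1,2):1^2=3 (0,2):0^2=2 (1,1):1^1=0 -> mex({0, 2, 3}) = 1
G(5): splits (0,4):0^1=1 (1,3):1^3=2 (2,2):2^2=0 (0,3):0^3=3 (1,2):1^2=3 -> mex({0, 1, 2, 3}) = 4
G(6) = mex({0, 1, 2, 4}) = 3
G(7) = mex({0, 1, 3, 4, 5}) = 2
G(8) = mex({0, 2, 3, 5, 6}) = 1
G(9) = mex({0, 1, 2, 3, 6, 7}) = 4
G(10) = mex({0, 1, 3, 4, 5, 7}) = 2
G(11) = mex({0, 1, 2, 3, 4, 5}) = 6
G(12) = mex({0, 1, 2, 3, 5, 6, 7}) = 4
G(13) = mex({0, 2, 3, 4, 6, 7}) = 1
G(14) = mex({0, 1, 4, 5, 6, 7}) = 2
G(15) = mex({0, 1, 2, 3, 4, 5, 6}) = 7
G(16) = mex({0, 2, 3, 5, 6, 7}) = 1
G(17) = mex({0, 1, 2, 3, 5, 6, 7}) = 4
G(18) = mex({0, 1, 2, 4, 5, 6}) = 3
G(19) = mex({0, 1, 3, 4, 5, 7}) = 2
G(20) = mex({0, 2, 3, 4, 5, 6, 7}) = 1
G(21) = mex({0, 1, 2, 3, 5, 6, 7}) = 4
G(22) = mex({0, 1, 2, 3, 4, 5, 7}) = 6
G(23) = mex({0, 1, 2, 3, 4, 5, 6}) = 7
G(24) = mex({0, 1, 2, 3, 5, 6, 7}) = 4
G(25) = mex({0, 2, 3, 4, 6, 7}) = 1
G(26) = mex({0, 1, 3, 4, 5, 6, 7}) = 2
G(27) = mex({0, 1, 2, 3, 4, 5, 6, 7}) = 8
G(28) = mex({0, 1, 2, 3, 4, 6, 7, 8}) = 5
G(29) = mex({0, 1, 2, 3, 5, 6, 7, 8, 9}) = 4
G(30) = mex({0, 1, 2, 3, 4, 5, 6, 9, 10}) = 7
G(31) = mex({0, 1, 3, 4, 5, 7, 10, 11}) = 2
G(32) = mex({0, 2, 3, 4, 5, 6, 7, 9, 11}) = 1
G(33) = mex({0, 1, 2, 3, 4, 5, 6, 7, 9, 12}) = 8
G(34) = mex({0, 1, 2, 3, 4, 5, 7, 8, 11, 12}) = 6
G(35) = mex({0, 1, 2, 3, 4, 5, 6, 8, 9, 10, 11}) = 7
G(36) = mex({0, 1, 2, 3, 5, 6, 7, 9, 10}) = 4
G(37) = mex({0, 2, 3, 4, 6, 7, 9, 10, 11, 12}) = 1
G(38) = mex({0, 1, 3, 4, 5, 6, 7, 9, 10, 11, 12}) = 2
G(39) = mex({0, 1, 2, 4, 5, 6, 7, 9, 10, 12, 14}) = 3
G(40) = mex({0, 2, 3, 4, 6, 7, 11, 12, 14}) = 1
G(41) = mex({0, 1, 2, 3, 5, 6, 7, 9, 10, 11, 12}) = 4
G(42) = mex({0, 1, 2, 3, 4, 5, 6, 9, 10}) = 7
G(43) = mex({0, 1, 3, 4, 5, 7, 9, 10, 12, 15}) = 2
G(44) = mex({0, 2, 3, 4, 5, 6, 7, 9, 10, 12, 15}) = 1
G(45) = mex({0, 1, 2, 3, 4, 5, 6, 7, 9, 10, 12, 14}) = 8
G(46) = mex({0, 1, 3, 4, 5, 7, 8, 11, 12, 14}) = 2
G(47) = mex({0, 1, 2, 3, 4, 5, 6, 8, 9, 10, 11, 12}) = 7
G(48) = mex({0, 1, 2, 3, 5, 6, 7, 9, 10}) = 4
G(49) = mex({0, 2, 3, 4, 6, 7, 9, 10, 11, 12, 15}) = 1
G(50) = mex({0, 1, 4, 5, 6, 7, 9, 11, 12, 14, 15}) = 2
G(51) = mex({0, 1, 2, 3, 4, 5, 6, 7, 9, 12, 14, 15}) = 8
Therefore G(51) = 8.

8


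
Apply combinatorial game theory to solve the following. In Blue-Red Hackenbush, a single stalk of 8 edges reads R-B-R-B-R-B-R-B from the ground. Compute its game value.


Edges (from ground): R-B-R-B-R-B-R-B
By Berlekamp's sign-expansion rule, a Blue-Red Hackenbush stalk has the value of the surreal number whose sign sequence is the edge sequence with B -> + and R -> -.
Sign sequence: -+-+-+-+
Trace the sign expansion in the surreal number tree, starting from 0:
Edge 1: R (sign -) -> bounds (-inf, 0), value = -1
Edge 2: B (sign +) -> bounds (-1, 0), value = -1/2
Edge 3: R (sign -) -> bounds (-1, -1/2), value = -3/4
Edge 4: B (sign +) -> bounds (-3/4, -1/2), value = -5/8
Edge 5: R (sign -) -> bounds (-3/4, -5/8), value = -11/16
Edge 6: B (sign +) -> bounds (-11/16, -5/8), value = -21/32
Edge 7: R (sign -) -> bounds (-11/16, -21/32), value = -43/64
Edge 8: B (sign +) -> bounds (-43/64, -21/32), value = -85/128
Game value = -85/128

-85/128


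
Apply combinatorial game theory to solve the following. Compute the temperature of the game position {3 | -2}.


The game is {3 | -2}, a switch {a | b} with numbers a > b.
Cooling {a | b} by t gives {a - t | b + t}, which stops being hot when a - t = b + t, i.e. at t = (a - b)/2. So the temperature of a switch is (a - b)/2.
Temperature = (Left option - Right option) / 2
= (3 - (-2)) / 2
= 5 / 2
= 5/2

5/2


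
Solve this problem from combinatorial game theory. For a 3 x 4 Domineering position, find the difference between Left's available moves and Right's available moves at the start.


Board is 3 x 4 (rows x cols).
Left (vertical) placements: (rows-1) * cols = 2 * 4 = 8
Right (horizontal) placements: rows * (cols-1) = 3 * 3 = 9
Advantage = Left - Right = 8 - 9 = -1

-1


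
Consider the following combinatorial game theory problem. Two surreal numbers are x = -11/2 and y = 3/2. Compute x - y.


x = -11/2, y = 3/2
Converting to common denominator: 2
x = -11/2, y = 3/2
x - y = -11/2 - 3/2 = -7

-7


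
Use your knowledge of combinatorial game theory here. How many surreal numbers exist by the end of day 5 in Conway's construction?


Day 0: {|} = 0 is born. Count = 1.
Day n: the number of surreal numbers born by day n is 2^(n+1) - 1.
By day 0: 2^1 - 1 = 1
By day 1: 2^2 - 1 = 3
By day 2: 2^3 - 1 = 7
By day 3: 2^4 - 1 = 15
By day 4: 2^5 - 1 = 31
By day 5: 2^6 - 1 = 63
By day 5: 63 surreal numbers.

63


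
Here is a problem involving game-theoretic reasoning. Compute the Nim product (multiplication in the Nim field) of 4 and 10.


Nim multiplication is bilinear over XOR: (u XOR v) * w = (u*w) XOR (v*w).
So we split each operand into its bit components and XOR the pairwise Nim products.
4 = 4 (as XOR of powers of 2).
10 = 2 + 8 (as XOR of powers of 2).
Using the standard Nim-product table on single bits:
  2*2 = 3,   2*4 = 8,   2*8 = 12,
  4*4 = 6,   4*8 = 11,  8*8 = 13,
and  1*x = x (identity), k*l = l*k (commutative).
Pairwise Nim products:
  4 * 2 = 8
  4 * 8 = 11
XOR them: 8 XOR 11 = 3.
Result: 4 * 10 = 3 (in Nim).

3


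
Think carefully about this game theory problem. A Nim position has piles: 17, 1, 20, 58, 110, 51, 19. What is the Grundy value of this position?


We need the XOR (exclusive or) of all pile sizes.
After XOR-ing pile 1 (size 17): 0 XOR 17 = 17
After XOR-ing pile 2 (size 1): 17 XOR 1 = 16
After XOR-ing pile 3 (size 20): 16 XOR 20 = 4
After XOR-ing pile 4 (size 58): 4 XOR 58 = 62
After XOR-ing pile 5 (size 110): 62 XOR 110 = 80
After XOR-ing pile 6 (size 51): 80 XOR 51 = 99
After XOR-ing pile 7 (size 19): 99 XOR 19 = 112
The Nim-value of this position is 112.

112


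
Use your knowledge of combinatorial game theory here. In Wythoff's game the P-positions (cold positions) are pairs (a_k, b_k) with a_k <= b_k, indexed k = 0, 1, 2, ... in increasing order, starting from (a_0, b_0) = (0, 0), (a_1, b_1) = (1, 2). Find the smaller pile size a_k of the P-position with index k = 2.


By Wythoff's theorem, a_k = floor(k * phi) and b_k = floor(k * phi^2) = a_k + k, where phi = (1 + sqrt(5))/2 is the golden ratio.
phi = (1 + sqrt(5))/2 = 1.618034
k = 2
k * phi = 2 * 1.618034 = 3.236068
a_2 = floor(k * phi) = 3

3


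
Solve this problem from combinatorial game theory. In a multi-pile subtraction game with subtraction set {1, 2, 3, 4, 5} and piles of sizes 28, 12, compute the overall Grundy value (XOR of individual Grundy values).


Subtraction set: {1, 2, 3, 4, 5}
For this subtraction set, G(n) = n mod 6 (period = max + 1 = 6).
Pile 1 (size 28): G(28) = 28 mod 6 = 4
Pile 2 (size 12): G(12) = 12 mod 6 = 0
Total Grundy value = XOR of all: 4 XOR 0 = 4

4


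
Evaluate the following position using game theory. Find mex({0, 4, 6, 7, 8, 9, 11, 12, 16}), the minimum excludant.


Set = {0, 4, 6, 7, 8, 9, 11, 12, 16}
0 is in the set.
1 is NOT in the set. This is the mex.
mex = 1

1


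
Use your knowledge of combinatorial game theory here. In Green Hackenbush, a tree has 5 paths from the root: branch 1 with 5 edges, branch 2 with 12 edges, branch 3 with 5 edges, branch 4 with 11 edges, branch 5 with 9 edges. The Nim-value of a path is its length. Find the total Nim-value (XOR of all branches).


The tree has 5 branches from the ground vertex.
In Green Hackenbush, the Nim-value of a simple path of length k is k.
Branch 1: length 5, Nim-value = 5
Branch 2: length 12, Nim-value = 12
Branch 3: length 5, Nim-value = 5
Branch 4: length 11, Nim-value = 11
Branch 5: length 9, Nim-value = 9
Total Nim-value = XOR of all branch values:
0 XOR 5 = 5
5 XOR 12 = 9
9 XOR 5 = 12
12 XOR 11 = 7
7 XOR 9 = 14
Nim-value of the tree = 14

14


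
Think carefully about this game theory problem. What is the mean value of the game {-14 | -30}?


Game = {-14 | -30}, a switch {a | b} with numbers a > b.
Its thermograph has left wall a - t and right wall b + t, which meet at t = (a - b)/2, where both equal (a + b)/2. So the mast (mean value) is at (a + b)/2.
Mean = (-14 + (-30))/2 = -44/2 = -22

-22


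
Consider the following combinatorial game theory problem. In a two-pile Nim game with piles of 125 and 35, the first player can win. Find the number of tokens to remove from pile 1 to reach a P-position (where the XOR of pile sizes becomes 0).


Piles: 125 and 35
Current XOR: 125 XOR 35 = 94 (non-zero, so this is an N-position).
To make the XOR zero, we need to find a move that balances the piles.
For pile 1 (size 125): target = 125 XOR 94 = 35
We reduce pile 1 from 125 to 35.
Tokens removed: 125 - 35 = 90
Verification: 35 XOR 35 = 0

90


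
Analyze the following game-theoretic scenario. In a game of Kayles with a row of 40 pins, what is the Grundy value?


Kayles: a move removes 1 or 2 adjacent pins from a contiguous row.
Removing pins from a row of k leaves two independent rows (a, b) with a + b = k - 1 (one pin) or a + b = k - 2 (two pins); an end removal gives a = 0.
By Sprague-Grundy, G(k) = mex{ G(a) XOR G(b) } over all these splits. G(0) = 0.
G(1): splits (0,0):0^0=0 -> mex({0}) = 1
G(2): splits (0,1):0^1=1 (0,0):0^0=0 -> mex({0, 1}) = 2
G(3): splits (0,2):0^2=2 (1,1):1^1=0 (0,1):0^1=1 -> mex({0, 1, 2}) = 3
G(4): splits (0,3):0^3=3 (1,2):1^2=3 (0,2):0^2=2 (1,1):1^1=0 -> mex({0, 2, 3}) = 1
G(5): splits (0,4):0^1=1 (1,3):1^3=2 (2,2):2^2=0 (0,3):0^3=3 (1,2):1^2=3 -> mex({0, 1, 2, 3}) = 4
G(6) = mex({0, 1, 2, 4}) = 3
G(7) = mex({0, 1, 3, 4, 5}) = 2
G(8) = mex({0, 2, 3, 5, 6}) = 1
G(9) = mex({0, 1, 2, 3, 6, 7}) = 4
G(10) = mex({0, 1, 3, 4, 5, 7}) = 2
G(11) = mex({0, 1, 2, 3, 4, 5}) = 6
G(12) = mex({0, 1, 2, 3, 5, 6, 7}) = 4
G(13) = mex({0, 2, 3, 4, 6, 7}) = 1
G(14) = mex({0, 1, 4, 5, 6, 7}) = 2
G(15) = mex({0, 1, 2, 3, 4, 5, 6}) = 7
G(16) = mex({0, 2, 3, 5, 6, 7}) = 1
G(17) = mex({0, 1, 2, 3, 5, 6, 7}) = 4
G(18) = mex({0, 1, 2, 4, 5, 6}) = 3
G(19) = mex({0, 1, 3, 4, 5, 7}) = 2
G(20) = mex({0, 2, 3, 4, 5, 6, 7}) = 1
G(21) = mex({0, 1, 2, 3, 5, 6, 7}) = 4
G(22) = mex({0, 1, 2, 3, 4, 5, 7}) = 6
G(23) = mex({0, 1, 2, 3, 4, 5, 6}) = 7
G(24) = mex({0, 1, 2, 3, 5, 6, 7}) = 4
G(25) = mex({0, 2, 3, 4, 6, 7}) = 1
G(26) = mex({0, 1, 3, 4, 5, 6, 7}) = 2
G(27) = mex({0, 1, 2, 3, 4, 5, 6, 7}) = 8
G(28) = mex({0, 1, 2, 3, 4, 6, 7, 8}) = 5
G(29) = mex({0, 1, 2, 3, 5, 6, 7, 8, 9}) = 4
G(30) = mex({0, 1, 2, 3, 4, 5, 6, 9, 10}) = 7
G(31) = mex({0, 1, 3, 4, 5, 7, 10, 11}) = 2
G(32) = mex({0, 2, 3, 4, 5, 6, 7, 9, 11}) = 1
G(33) = mex({0, 1, 2, 3, 4, 5, 6, 7, 9, 12}) = 8
G(34) = mex({0, 1, 2, 3, 4, 5, 7, 8, 11, 12}) = 6
G(35) = mex({0, 1, 2, 3, 4, 5, 6, 8, 9, 10, 11}) = 7
G(36) = mex({0, 1, 2, 3, 5, 6, 7, 9, 10}) = 4
G(37) = mex({0, 2, 3, 4, 6, 7, 9, 10, 11, 12}) = 1
G(38) = mex({0, 1, 3, 4, 5, 6, 7, 9, 10, 11, 12}) = 2
G(39) = mex({0, 1, 2, 4, 5, 6, 7, 9, 10, 12, 14}) = 3
G(40) = mex({0, 2, 3, 4, 6, 7, 11, 12, 14}) = 1
Therefore G(40) = 1.

1


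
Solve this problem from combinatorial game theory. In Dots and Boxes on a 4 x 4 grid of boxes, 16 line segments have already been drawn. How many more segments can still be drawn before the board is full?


Grid: 4 x 4 boxes, i.e. 5 rows and 5 columns of dots.
Horizontal edges: (rows + 1) * cols = 5 * 4 = 20
Vertical edges: rows * (cols + 1) = 4 * 5 = 20
Total edges: 20 + 20 = 40
Edges drawn: 16
Remaining: 40 - 16 = 24

24


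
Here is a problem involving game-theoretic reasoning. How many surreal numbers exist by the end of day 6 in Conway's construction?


Day 0: {|} = 0 is born. Count = 1.
Day n: the number of surreal numbers born by day n is 2^(n+1) - 1.
By day 0: 2^1 - 1 = 1
By day 1: 2^2 - 1 = 3
By day 2: 2^3 - 1 = 7
By day 3: 2^4 - 1 = 15
By day 4: 2^5 - 1 = 31
By day 5: 2^6 - 1 = 63
By day 6: 2^7 - 1 = 127
By day 6: 127 surreal numbers.

127


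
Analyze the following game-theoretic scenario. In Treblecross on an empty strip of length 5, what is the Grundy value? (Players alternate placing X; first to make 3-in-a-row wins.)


Treblecross: place X on empty cells; 3-in-a-row wins.
Playing within two cells of an existing X lets the opponent win at once, so sensible play treats the cells i-2..i+2 around each X as dead. The player left with no safe cell loses, so this is a normal-play take-away game on strips of safe cells.
Placing X at cell i (0-indexed) of a strip of k safe cells leaves independent strips of sizes max(0, i-2) and max(0, k-i-3). Hence G(k) = mex{ G(max(0,i-2)) XOR G(max(0,k-i-3)) : 0 <= i < k }, with G(0) = 0.
G(1): splits (0,0):0^0=0 -> mex({0}) = 1
G(2): splits (0,0):0^0=0 -> mex({0}) = 1
G(3): splits (0,0):0^0=0 -> mex({0}) = 1
G(4): splits (0,1):0^1=1 (0,0):0^0=0 -> mex({0, 1}) = 2
G(5): splits (0,2):0^1=1 (0,1):0^1=1 (0,0):0^0=0 -> mex({0, 1}) = 2
Therefore G(5) = 2.

2


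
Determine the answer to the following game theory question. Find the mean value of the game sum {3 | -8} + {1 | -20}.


G1 = {3 | -8}, G2 = {1 | -20}
Each is a switch {a | b} with numbers a > b; its mean value is (a + b)/2, and mean value is additive over game sums: m(G1 + G2) = m(G1) + m(G2).
Mean of G1 = (3 + (-8))/2 = -5/2 = -5/2
Mean of G2 = (1 + (-20))/2 = -19/2 = -19/2
Mean of G1 + G2 = -5/2 + -19/2 = -12

-12


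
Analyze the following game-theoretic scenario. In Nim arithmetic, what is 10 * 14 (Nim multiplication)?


Nim multiplication is bilinear over XOR: (u XOR v) * w = (u*w) XOR (v*w).
So we split each operand into its bit components and XOR the pairwise Nim products.
10 = 2 + 8 (as XOR of powers of 2).
14 = 2 + 4 + 8 (as XOR of powers of 2).
Using the standard Nim-product table on single bits:
  2*2 = 3,   2*4 = 8,   2*8 = 12,
  4*4 = 6,   4*8 = 11,  8*8 = 13,
and  1*x = x (identity), k*l = l*k (commutative).
Pairwise Nim products:
  2 * 2 = 3
  2 * 4 = 8
  2 * 8 = 12
  8 * 2 = 12
  8 * 4 = 11
  8 * 8 = 13
XOR them: 3 XOR 8 XOR 12 XOR 12 XOR 11 XOR 13 = 13.
Result: 10 * 14 = 13 (in Nim).

13


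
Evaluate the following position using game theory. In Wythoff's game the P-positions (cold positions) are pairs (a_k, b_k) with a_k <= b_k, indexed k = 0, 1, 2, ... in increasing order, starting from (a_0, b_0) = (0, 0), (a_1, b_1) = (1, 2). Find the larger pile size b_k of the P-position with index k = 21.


By Wythoff's theorem, a_k = floor(k * phi) and b_k = floor(k * phi^2) = a_k + k, where phi = (1 + sqrt(5))/2 is the golden ratio.
phi = (1 + sqrt(5))/2 = 1.618034
phi^2 = phi + 1 = 2.618034
k = 21
k * phi^2 = 21 * 2.618034 = 54.978714
b_21 = floor(k * phi^2) = 54 (check: a_21 + k = 33 + 21 = 54)

54


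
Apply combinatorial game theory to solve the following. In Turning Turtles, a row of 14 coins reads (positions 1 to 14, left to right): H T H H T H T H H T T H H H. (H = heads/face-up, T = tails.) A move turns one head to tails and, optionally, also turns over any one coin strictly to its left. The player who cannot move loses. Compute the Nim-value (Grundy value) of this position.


Coins: H T H H T H T H H T T H H H
Key fact: a single head at position k behaves exactly like a Nim heap of size k (turning it to T and optionally flipping a coin at j < k corresponds to moving the heap from k to j, or to 0), and heads combine as a disjunctive sum (two heads at the same place would cancel, matching j XOR j = 0). So the Nim-value is the XOR of the 1-indexed positions of the heads.
Face-up positions (1-indexed): [1, 3, 4, 6, 8, 9, 12, 13, 14]
XOR 0 with 1: 0 XOR 1 = 1
XOR 1 with 3: 1 XOR 3 = 2
XOR 2 with 4: 2 XOR 4 = 6
XOR 6 with 6: 6 XOR 6 = 0
XOR 0 with 8: 0 XOR 8 = 8
XOR 8 with 9: 8 XOR 9 = 1
XOR 1 with 12: 1 XOR 12 = 13
XOR 13 with 13: 13 XOR 13 = 0
XOR 0 with 14: 0 XOR 14 = 14
Nim-value = 14

14


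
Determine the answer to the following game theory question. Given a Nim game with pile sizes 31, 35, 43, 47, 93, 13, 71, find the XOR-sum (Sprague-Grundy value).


We need the XOR (exclusive or) of all pile sizes.
After XOR-ing pile 1 (size 31): 0 XOR 31 = 31
After XOR-ing pile 2 (size 35): 31 XOR 35 = 60
After XOR-ing pile 3 (size 43): 60 XOR 43 = 23
After XOR-ing pile 4 (size 47): 23 XOR 47 = 56
After XOR-ing pile 5 (size 93): 56 XOR 93 = 101
After XOR-ing pile 6 (size 13): 101 XOR 13 = 104
After XOR-ing pile 7 (size 71): 104 XOR 71 = 47
The Nim-value of this position is 47.

47


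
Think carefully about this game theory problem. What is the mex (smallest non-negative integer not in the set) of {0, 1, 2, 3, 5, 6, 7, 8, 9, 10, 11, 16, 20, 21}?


Set = {0, 1, 2, 3, 5, 6, 7, 8, 9, 10, 11, 16, 20, 21}
0 is in the set.
1 is in the set.
2 is in the set.
3 is in the set.
4 is NOT in the set. This is the mex.
mex = 4

4


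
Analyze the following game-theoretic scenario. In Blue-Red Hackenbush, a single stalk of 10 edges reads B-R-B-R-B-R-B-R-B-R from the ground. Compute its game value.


Edges (from ground): B-R-B-R-B-R-B-R-B-R
By Berlekamp's sign-expansion rule, a Blue-Red Hackenbush stalk has the value of the surreal number whose sign sequence is the edge sequence with B -> + and R -> -.
Sign sequence: +-+-+-+-+-
Trace the sign expansion in the surreal number tree, starting from 0:
Edge 1: B (sign +) -> bounds (0, +inf), value = 1
Edge 2: R (sign -) -> bounds (0, 1), value = 1/2
Edge 3: B (sign +) -> bounds (1/2, 1), value = 3/4
Edge 4: R (sign -) -> bounds (1/2, 3/4), value = 5/8
Edge 5: B (sign +) -> bounds (5/8, 3/4), value = 11/16
Edge 6: R (sign -) -> bounds (5/8, 11/16), value = 21/32
Edge 7: B (sign +) -> bounds (21/32, 11/16), value = 43/64
Edge 8: R (sign -) -> bounds (21/32, 43/64), value = 85/128
Edge 9: B (sign +) -> bounds (85/128, 43/64), value = 171/256
Edge 10: R (sign -) -> bounds (85/128, 171/256), value = 341/512
Game value = 341/512

341/512


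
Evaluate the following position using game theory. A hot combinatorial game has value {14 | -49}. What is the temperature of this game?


The game is {14 | -49}, a switch {a | b} with numbers a > b.
Cooling {a | b} by t gives {a - t | b + t}, which stops being hot when a - t = b + t, i.e. at t = (a - b)/2. So the temperature of a switch is (a - b)/2.
Temperature = (Left option - Right option) / 2
= (14 - (-49)) / 2
= 63 / 2
= 63/2

63/2
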